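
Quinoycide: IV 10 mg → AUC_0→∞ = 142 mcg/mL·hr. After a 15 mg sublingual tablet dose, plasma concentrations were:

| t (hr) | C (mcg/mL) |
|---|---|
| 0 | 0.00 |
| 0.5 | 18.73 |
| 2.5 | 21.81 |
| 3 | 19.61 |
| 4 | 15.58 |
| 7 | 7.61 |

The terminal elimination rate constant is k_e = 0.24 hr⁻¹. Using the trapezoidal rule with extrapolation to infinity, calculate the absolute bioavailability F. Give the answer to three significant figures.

Trapezoidal AUC_0→7 (sublingual tablet):
  [0→0.5]: (0.00+18.73)/2 × 0.5 = 4.6825
  [0.5→2.5]: (18.73+21.81)/2 × 2 = 40.54
  [2.5→3]: (21.81+19.61)/2 × 0.5 = 10.355
  [3→4]: (19.61+15.58)/2 × 1 = 17.595
  [4→7]: (15.58+7.61)/2 × 3 = 34.785
  Sum = 107.9575 mcg/mL·hr
Tail: C_last/k_e = 7.61/0.24 = 31.708
AUC_0→∞ (sublingual tablet) = 107.9575 + 31.708 = 139.6655 mcg/mL·hr
F = (AUC_ev/D_ev)/(AUC_iv/D_iv) = (139.6655/15)/(142/10) = 9.31103/14.2 = 0.6557

F = 0.656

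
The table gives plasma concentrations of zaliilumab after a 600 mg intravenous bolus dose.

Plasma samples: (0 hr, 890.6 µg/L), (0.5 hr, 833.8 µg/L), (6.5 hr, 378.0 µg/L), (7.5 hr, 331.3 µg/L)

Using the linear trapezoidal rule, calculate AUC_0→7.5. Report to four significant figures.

AUC = 4421 µg/L·hr

Trapezoidal AUC_0→7.5:
  [0→0.5]: (890.6+833.8)/2 × 0.5 = 431.1
  [0.5→6.5]: (833.8+378.0)/2 × 6 = 3635.4
  [6.5→7.5]: (378.0+331.3)/2 × 1 = 354.65
  Sum = 4421.15 µg/L·hr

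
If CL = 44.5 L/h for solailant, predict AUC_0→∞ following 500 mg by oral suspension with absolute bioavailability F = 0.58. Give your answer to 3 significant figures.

AUC_0→∞ = F × Dose / CL
        = 0.58 × 500 / 44.5 = 6.51685 mg/L·h

AUC = 6.52 mg/L·h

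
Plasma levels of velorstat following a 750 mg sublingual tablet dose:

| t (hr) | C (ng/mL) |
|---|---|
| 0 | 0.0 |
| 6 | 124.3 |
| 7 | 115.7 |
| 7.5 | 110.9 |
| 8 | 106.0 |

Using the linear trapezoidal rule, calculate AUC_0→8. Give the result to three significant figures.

AUC = 604 ng/mL·hr

Trapezoidal AUC_0→8:
  [0→6]: (0.0+124.3)/2 × 6 = 372.9
  [6→7]: (124.3+115.7)/2 × 1 = 120.0
  [7→7.5]: (115.7+110.9)/2 × 0.5 = 56.65
  [7.5→8]: (110.9+106.0)/2 × 0.5 = 54.225
  Sum = 603.775 ng/mL·hr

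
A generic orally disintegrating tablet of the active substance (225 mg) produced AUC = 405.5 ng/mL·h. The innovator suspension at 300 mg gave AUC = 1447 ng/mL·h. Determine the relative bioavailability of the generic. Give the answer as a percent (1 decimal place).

F_rel = (AUC_test/D_test) / (AUC_ref/D_ref)
      = (405.5/225) / (1447/300)
      = 1.80222 / 4.82333 = 0.3736 = 37.36%

F_rel = 37.4%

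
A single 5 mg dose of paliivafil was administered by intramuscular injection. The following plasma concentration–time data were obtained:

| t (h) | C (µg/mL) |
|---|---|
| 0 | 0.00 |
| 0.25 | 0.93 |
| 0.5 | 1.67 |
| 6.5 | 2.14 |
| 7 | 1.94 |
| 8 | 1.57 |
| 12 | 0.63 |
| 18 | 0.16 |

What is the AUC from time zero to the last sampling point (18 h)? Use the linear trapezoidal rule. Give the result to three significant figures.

AUC = 21.4 µg/mL·h

Trapezoidal AUC_0→18:
  [0→0.25]: (0.00+0.93)/2 × 0.25 = 0.11625
  [0.25→0.5]: (0.93+1.67)/2 × 0.25 = 0.325
  [0.5→6.5]: (1.67+2.14)/2 × 6 = 11.43
  [6.5→7]: (2.14+1.94)/2 × 0.5 = 1.02
  [7→8]: (1.94+1.57)/2 × 1 = 1.755
  [8→12]: (1.57+0.63)/2 × 4 = 4.4
  [12→18]: (0.63+0.16)/2 × 6 = 2.37
  Sum = 21.41625 µg/mL·h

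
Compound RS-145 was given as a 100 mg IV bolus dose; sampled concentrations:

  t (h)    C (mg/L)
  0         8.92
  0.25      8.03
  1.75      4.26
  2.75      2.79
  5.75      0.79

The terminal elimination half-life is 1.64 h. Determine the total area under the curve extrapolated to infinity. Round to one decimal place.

AUC = 22.1 mg/L·h

Trapezoidal AUC_0→5.75:
  [0→0.25]: (8.92+8.03)/2 × 0.25 = 2.11875
  [0.25→1.75]: (8.03+4.26)/2 × 1.5 = 9.2175
  [1.75→2.75]: (4.26+2.79)/2 × 1 = 3.525
  [2.75→5.75]: (2.79+0.79)/2 × 3 = 5.37
  Sum = 20.23125 mg/L·h
k_e = ln2 / t½ = 0.693147 / 1.64 = 0.4227 h^-1
Extrapolated tail: C_last / k_e = 0.79 / 0.4227 = 1.869
AUC_0→∞ = 20.23125 + 1.869 = 22.10025 mg/L·h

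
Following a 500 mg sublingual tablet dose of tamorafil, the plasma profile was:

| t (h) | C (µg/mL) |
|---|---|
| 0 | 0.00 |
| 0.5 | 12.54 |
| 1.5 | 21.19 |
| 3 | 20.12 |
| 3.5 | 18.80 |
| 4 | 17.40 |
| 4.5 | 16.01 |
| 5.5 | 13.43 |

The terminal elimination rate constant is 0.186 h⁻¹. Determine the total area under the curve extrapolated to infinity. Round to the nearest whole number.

AUC = 165 µg/mL·h

Trapezoidal AUC_0→5.5:
  [0→0.5]: (0.00+12.54)/2 × 0.5 = 3.135
  [0.5→1.5]: (12.54+21.19)/2 × 1 = 16.865
  [1.5→3]: (21.19+20.12)/2 × 1.5 = 30.9825
  [3→3.5]: (20.12+18.80)/2 × 0.5 = 9.73
  [3.5→4]: (18.80+17.40)/2 × 0.5 = 9.05
  [4→4.5]: (17.40+16.01)/2 × 0.5 = 8.3525
  [4.5→5.5]: (16.01+13.43)/2 × 1 = 14.72
  Sum = 92.835 µg/mL·h
Extrapolated tail: C_last / k_e = 13.43 / 0.186 = 72.204
AUC_0→∞ = 92.835 + 72.204 = 165.039 µg/mL·h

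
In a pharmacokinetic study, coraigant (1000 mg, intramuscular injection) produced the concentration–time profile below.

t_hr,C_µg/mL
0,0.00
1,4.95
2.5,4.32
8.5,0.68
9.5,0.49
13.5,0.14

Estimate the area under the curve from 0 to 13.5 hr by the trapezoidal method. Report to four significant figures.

Trapezoidal AUC_0→13.5:
  [0→1]: (0.00+4.95)/2 × 1 = 2.475
  [1→2.5]: (4.95+4.32)/2 × 1.5 = 6.9525
  [2.5→8.5]: (4.32+0.68)/2 × 6 = 15.0
  [8.5→9.5]: (0.68+0.49)/2 × 1 = 0.585
  [9.5→13.5]: (0.49+0.14)/2 × 4 = 1.26
  Sum = 26.2725 µg/mL·hr

AUC = 26.27 µg/mL·hr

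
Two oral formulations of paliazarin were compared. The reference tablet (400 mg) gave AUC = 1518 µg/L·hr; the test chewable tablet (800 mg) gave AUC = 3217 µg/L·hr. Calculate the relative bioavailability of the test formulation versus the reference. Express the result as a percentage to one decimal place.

F_rel = 106.0%

F_rel = (AUC_test/D_test) / (AUC_ref/D_ref)
      = (3217/800) / (1518/400)
      = 4.02125 / 3.795 = 1.0596 = 105.96%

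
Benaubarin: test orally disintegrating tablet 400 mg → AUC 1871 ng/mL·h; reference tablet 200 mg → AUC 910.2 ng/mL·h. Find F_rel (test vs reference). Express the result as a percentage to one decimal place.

F_rel = (AUC_test/D_test) / (AUC_ref/D_ref)
      = (1871/400) / (910.2/200)
      = 4.6775 / 4.551 = 1.0278 = 102.78%

F_rel = 102.8%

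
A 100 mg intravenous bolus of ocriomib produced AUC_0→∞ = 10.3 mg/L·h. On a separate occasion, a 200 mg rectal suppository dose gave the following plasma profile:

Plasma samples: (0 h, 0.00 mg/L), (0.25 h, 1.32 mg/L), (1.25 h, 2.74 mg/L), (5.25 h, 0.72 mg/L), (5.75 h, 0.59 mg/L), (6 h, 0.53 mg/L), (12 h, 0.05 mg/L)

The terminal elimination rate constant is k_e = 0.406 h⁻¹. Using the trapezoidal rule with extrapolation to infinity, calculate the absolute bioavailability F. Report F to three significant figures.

Trapezoidal AUC_0→12 (rectal suppository):
  [0→0.25]: (0.00+1.32)/2 × 0.25 = 0.165
  [0.25→1.25]: (1.32+2.74)/2 × 1 = 2.03
  [1.25→5.25]: (2.74+0.72)/2 × 4 = 6.92
  [5.25→5.75]: (0.72+0.59)/2 × 0.5 = 0.3275
  [5.75→6]: (0.59+0.53)/2 × 0.25 = 0.14
  [6→12]: (0.53+0.05)/2 × 6 = 1.74
  Sum = 11.3225 mg/L·h
Tail: C_last/k_e = 0.05/0.406 = 0.123
AUC_0→∞ (rectal suppository) = 11.3225 + 0.123 = 11.4455 mg/L·h
F = (AUC_ev/D_ev)/(AUC_iv/D_iv) = (11.4455/200)/(10.3/100) = 0.0572275/0.103 = 0.5556

F = 0.556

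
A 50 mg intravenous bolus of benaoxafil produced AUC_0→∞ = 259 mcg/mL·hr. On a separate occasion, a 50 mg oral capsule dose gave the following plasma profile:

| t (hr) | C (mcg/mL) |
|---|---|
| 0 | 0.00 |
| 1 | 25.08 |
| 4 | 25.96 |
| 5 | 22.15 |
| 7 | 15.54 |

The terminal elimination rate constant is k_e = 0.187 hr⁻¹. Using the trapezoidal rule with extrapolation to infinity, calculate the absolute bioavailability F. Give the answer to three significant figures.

F = 0.903

Trapezoidal AUC_0→7 (oral capsule):
  [0→1]: (0.00+25.08)/2 × 1 = 12.54
  [1→4]: (25.08+25.96)/2 × 3 = 76.56
  [4→5]: (25.96+22.15)/2 × 1 = 24.055
  [5→7]: (22.15+15.54)/2 × 2 = 37.69
  Sum = 150.845 mcg/mL·hr
Tail: C_last/k_e = 15.54/0.187 = 83.102
AUC_0→∞ (oral capsule) = 150.845 + 83.102 = 233.947 mcg/mL·hr
F = (AUC_ev/D_ev)/(AUC_iv/D_iv) = (233.947/50)/(259/50) = 4.67894/5.18 = 0.9033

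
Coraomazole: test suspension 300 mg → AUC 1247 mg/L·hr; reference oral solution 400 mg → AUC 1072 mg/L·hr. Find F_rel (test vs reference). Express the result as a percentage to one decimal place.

F_rel = (AUC_test/D_test) / (AUC_ref/D_ref)
      = (1247/300) / (1072/400)
      = 4.15667 / 2.68 = 1.5510 = 155.10%

F_rel = 155.1%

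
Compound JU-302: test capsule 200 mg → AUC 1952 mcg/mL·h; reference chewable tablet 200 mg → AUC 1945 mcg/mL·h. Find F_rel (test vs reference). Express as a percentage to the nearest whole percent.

F_rel = (AUC_test/D_test) / (AUC_ref/D_ref)
      = (1952/200) / (1945/200)
      = 9.76 / 9.725 = 1.0036 = 100.36%

F_rel = 100%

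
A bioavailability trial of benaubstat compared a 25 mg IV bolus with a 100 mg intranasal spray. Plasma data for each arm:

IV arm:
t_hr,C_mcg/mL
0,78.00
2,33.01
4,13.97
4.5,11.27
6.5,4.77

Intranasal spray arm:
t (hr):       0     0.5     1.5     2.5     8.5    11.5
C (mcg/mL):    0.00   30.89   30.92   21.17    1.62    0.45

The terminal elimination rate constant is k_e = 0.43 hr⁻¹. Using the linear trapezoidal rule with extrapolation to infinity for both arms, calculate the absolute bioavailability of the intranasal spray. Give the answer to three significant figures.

F = 0.179

Trapezoidal AUC_0→6.5 (IV):
  [0→2]: (78.00+33.01)/2 × 2 = 111.01
  [2→4]: (33.01+13.97)/2 × 2 = 46.98
  [4→4.5]: (13.97+11.27)/2 × 0.5 = 6.31
  [4.5→6.5]: (11.27+4.77)/2 × 2 = 16.04
  Sum = 180.34 mcg/mL·hr
IV tail: 4.77/0.43 = 11.093; AUC_iv,0→∞ = 180.34 + 11.093 = 191.433 mcg/mL·hr
Trapezoidal AUC_0→11.5 (intranasal spray):
  [0→0.5]: (0.00+30.89)/2 × 0.5 = 7.7225
  [0.5→1.5]: (30.89+30.92)/2 × 1 = 30.905
  [1.5→2.5]: (30.92+21.17)/2 × 1 = 26.045
  [2.5→8.5]: (21.17+1.62)/2 × 6 = 68.37
  [8.5→11.5]: (1.62+0.45)/2 × 3 = 3.105
  Sum = 136.1475 mcg/mL·hr
intranasal spray tail: 0.45/0.43 = 1.047; AUC_ev,0→∞ = 136.1475 + 1.047 = 137.1945 mcg/mL·hr
F = (AUC_ev/D_ev)/(AUC_iv/D_iv) = (137.1945/100)/(191.433/25) = 1.371945/7.65732 = 0.1792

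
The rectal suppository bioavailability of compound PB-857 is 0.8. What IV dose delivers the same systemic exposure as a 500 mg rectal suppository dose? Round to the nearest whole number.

D_iv = 400 mg

Systemic exposure from an extravascular dose = F × D_ev, so the equivalent IV dose is F × D_ev.
D_iv = F × D_ev = 0.8 × 500 = 400 mg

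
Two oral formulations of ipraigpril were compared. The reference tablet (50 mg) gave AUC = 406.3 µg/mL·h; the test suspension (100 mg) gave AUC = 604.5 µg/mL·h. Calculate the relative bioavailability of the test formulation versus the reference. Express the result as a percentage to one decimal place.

F_rel = (AUC_test/D_test) / (AUC_ref/D_ref)
      = (604.5/100) / (406.3/50)
      = 6.045 / 8.126 = 0.7439 = 74.39%

F_rel = 74.4%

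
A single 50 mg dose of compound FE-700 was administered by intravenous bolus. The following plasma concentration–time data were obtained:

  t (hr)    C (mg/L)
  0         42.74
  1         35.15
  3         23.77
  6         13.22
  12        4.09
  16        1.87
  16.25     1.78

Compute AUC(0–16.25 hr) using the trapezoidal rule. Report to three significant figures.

AUC = 218 mg/L·hr

Trapezoidal AUC_0→16.25:
  [0→1]: (42.74+35.15)/2 × 1 = 38.945
  [1→3]: (35.15+23.77)/2 × 2 = 58.92
  [3→6]: (23.77+13.22)/2 × 3 = 55.485
  [6→12]: (13.22+4.09)/2 × 6 = 51.93
  [12→16]: (4.09+1.87)/2 × 4 = 11.92
  [16→16.25]: (1.87+1.78)/2 × 0.25 = 0.45625
  Sum = 217.65625 mg/L·hr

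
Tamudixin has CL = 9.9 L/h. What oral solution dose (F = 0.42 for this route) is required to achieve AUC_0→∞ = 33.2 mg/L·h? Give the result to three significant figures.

Dose = CL × AUC_0→∞ / F
     = 9.9 × 33.2 / 0.42 = 782.571 mg

Dose = 783 mg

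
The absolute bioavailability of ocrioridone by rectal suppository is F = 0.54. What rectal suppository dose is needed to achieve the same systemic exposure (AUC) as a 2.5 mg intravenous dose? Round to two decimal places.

D_rectal = 4.63 mg

For equal systemic exposure: F × D_ev = D_iv
D_ev = D_iv / F = 2.5 / 0.54 = 4.62963 mg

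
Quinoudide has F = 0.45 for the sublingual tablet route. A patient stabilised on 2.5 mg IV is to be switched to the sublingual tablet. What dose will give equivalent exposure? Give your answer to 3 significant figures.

For equal systemic exposure: F × D_ev = D_iv
D_ev = D_iv / F = 2.5 / 0.45 = 5.55556 mg

D_sublingual = 5.56 mg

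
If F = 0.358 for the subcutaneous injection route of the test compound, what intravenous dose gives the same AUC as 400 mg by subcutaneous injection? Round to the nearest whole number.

Systemic exposure from an extravascular dose = F × D_ev, so the equivalent IV dose is F × D_ev.
D_iv = F × D_ev = 0.358 × 400 = 143.2 mg

D_iv = 143 mg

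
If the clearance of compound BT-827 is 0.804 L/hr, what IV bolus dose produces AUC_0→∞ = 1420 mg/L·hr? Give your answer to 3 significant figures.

Dose_iv = CL × AUC_0→∞
     = 0.804 × 1420 = 1141.68 mg

Dose = 1140 mg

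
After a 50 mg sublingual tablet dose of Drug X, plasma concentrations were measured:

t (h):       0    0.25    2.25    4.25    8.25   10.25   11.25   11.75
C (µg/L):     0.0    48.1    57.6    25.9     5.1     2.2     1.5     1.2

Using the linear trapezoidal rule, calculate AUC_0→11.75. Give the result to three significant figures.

AUC = 267 µg/L·h

Trapezoidal AUC_0→11.75:
  [0→0.25]: (0.0+48.1)/2 × 0.25 = 6.0125
  [0.25→2.25]: (48.1+57.6)/2 × 2 = 105.7
  [2.25→4.25]: (57.6+25.9)/2 × 2 = 83.5
  [4.25→8.25]: (25.9+5.1)/2 × 4 = 62.0
  [8.25→10.25]: (5.1+2.2)/2 × 2 = 7.3
  [10.25→11.25]: (2.2+1.5)/2 × 1 = 1.85
  [11.25→11.75]: (1.5+1.2)/2 × 0.5 = 0.675
  Sum = 267.0375 µg/L·h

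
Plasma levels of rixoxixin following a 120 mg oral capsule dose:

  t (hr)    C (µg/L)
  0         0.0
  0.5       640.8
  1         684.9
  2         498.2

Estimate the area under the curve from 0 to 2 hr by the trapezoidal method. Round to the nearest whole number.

AUC = 1083 µg/L·hr

Trapezoidal AUC_0→2:
  [0→0.5]: (0.0+640.8)/2 × 0.5 = 160.2
  [0.5→1]: (640.8+684.9)/2 × 0.5 = 331.425
  [1→2]: (684.9+498.2)/2 × 1 = 591.55
  Sum = 1083.175 µg/L·hr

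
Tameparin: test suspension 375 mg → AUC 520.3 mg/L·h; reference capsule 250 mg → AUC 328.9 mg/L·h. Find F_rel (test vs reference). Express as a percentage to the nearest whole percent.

F_rel = 105%

F_rel = (AUC_test/D_test) / (AUC_ref/D_ref)
      = (520.3/375) / (328.9/250)
      = 1.38747 / 1.3156 = 1.0546 = 105.46%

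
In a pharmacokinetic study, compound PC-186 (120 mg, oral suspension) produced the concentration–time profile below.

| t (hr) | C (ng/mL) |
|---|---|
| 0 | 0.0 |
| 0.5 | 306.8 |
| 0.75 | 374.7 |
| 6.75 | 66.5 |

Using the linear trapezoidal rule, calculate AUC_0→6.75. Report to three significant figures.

Trapezoidal AUC_0→6.75:
  [0→0.5]: (0.0+306.8)/2 × 0.5 = 76.7
  [0.5→0.75]: (306.8+374.7)/2 × 0.25 = 85.1875
  [0.75→6.75]: (374.7+66.5)/2 × 6 = 1323.6
  Sum = 1485.4875 ng/mL·hr

AUC = 1490 ng/mL·hr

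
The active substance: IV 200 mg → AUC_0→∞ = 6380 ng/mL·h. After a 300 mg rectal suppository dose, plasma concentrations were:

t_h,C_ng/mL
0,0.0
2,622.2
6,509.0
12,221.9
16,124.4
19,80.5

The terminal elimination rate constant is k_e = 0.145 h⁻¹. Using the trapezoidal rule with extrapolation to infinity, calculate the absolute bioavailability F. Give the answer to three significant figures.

Trapezoidal AUC_0→19 (rectal suppository):
  [0→2]: (0.0+622.2)/2 × 2 = 622.2
  [2→6]: (622.2+509.0)/2 × 4 = 2262.4
  [6→12]: (509.0+221.9)/2 × 6 = 2192.7
  [12→16]: (221.9+124.4)/2 × 4 = 692.6
  [16→19]: (124.4+80.5)/2 × 3 = 307.35
  Sum = 6077.25 ng/mL·h
Tail: C_last/k_e = 80.5/0.145 = 555.172
AUC_0→∞ (rectal suppository) = 6077.25 + 555.172 = 6632.422 ng/mL·h
F = (AUC_ev/D_ev)/(AUC_iv/D_iv) = (6632.422/300)/(6380/200) = 22.1081/31.9 = 0.6930

F = 0.693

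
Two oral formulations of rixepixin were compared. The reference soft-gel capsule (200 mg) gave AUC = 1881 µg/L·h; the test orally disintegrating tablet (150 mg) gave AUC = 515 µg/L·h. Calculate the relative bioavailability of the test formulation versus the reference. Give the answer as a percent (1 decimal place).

F_rel = (AUC_test/D_test) / (AUC_ref/D_ref)
      = (515/150) / (1881/200)
      = 3.43333 / 9.405 = 0.3651 = 36.51%

F_rel = 36.5%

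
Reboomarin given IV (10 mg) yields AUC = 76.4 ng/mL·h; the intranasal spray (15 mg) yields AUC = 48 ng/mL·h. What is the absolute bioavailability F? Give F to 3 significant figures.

F = 0.419

F = (AUC_ev / D_ev) / (AUC_iv / D_iv)
  = (48/15) / (76.4/10)
  = 3.2 / 7.64 = 0.4188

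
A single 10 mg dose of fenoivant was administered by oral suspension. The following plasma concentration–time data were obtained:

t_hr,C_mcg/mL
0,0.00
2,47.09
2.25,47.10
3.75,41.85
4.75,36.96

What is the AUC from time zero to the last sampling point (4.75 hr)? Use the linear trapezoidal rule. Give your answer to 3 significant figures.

AUC = 165 mcg/mL·hr

Trapezoidal AUC_0→4.75:
  [0→2]: (0.00+47.09)/2 × 2 = 47.09
  [2→2.25]: (47.09+47.10)/2 × 0.25 = 11.77375
  [2.25→3.75]: (47.10+41.85)/2 × 1.5 = 66.7125
  [3.75→4.75]: (41.85+36.96)/2 × 1 = 39.405
  Sum = 164.98125 mcg/mL·hr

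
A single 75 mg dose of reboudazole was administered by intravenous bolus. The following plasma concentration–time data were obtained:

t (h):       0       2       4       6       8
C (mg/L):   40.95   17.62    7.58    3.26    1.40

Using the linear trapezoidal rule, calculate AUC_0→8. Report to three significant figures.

AUC = 99.3 mg/L·h

Trapezoidal AUC_0→8:
  [0→2]: (40.95+17.62)/2 × 2 = 58.57
  [2→4]: (17.62+7.58)/2 × 2 = 25.2
  [4→6]: (7.58+3.26)/2 × 2 = 10.84
  [6→8]: (3.26+1.40)/2 × 2 = 4.66
  Sum = 99.27 mg/L·h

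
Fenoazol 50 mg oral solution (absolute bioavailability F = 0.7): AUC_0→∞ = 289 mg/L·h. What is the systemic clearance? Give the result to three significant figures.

CL = 0.121 L/h

CL = F × Dose / AUC_0→∞
   = 0.7 × 50 / 289 = 0.121107 L/h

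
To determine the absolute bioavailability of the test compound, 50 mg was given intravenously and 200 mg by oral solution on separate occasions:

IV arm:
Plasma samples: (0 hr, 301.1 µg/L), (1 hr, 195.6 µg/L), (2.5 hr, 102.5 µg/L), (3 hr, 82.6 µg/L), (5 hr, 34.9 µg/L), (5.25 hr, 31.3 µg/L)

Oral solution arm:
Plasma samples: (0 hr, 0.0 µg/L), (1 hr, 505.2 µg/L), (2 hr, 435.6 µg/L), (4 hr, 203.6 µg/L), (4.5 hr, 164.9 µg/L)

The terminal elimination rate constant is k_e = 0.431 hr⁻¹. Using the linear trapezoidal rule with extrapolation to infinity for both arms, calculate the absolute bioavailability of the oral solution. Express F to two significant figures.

F = 0.64

Trapezoidal AUC_0→5.25 (IV):
  [0→1]: (301.1+195.6)/2 × 1 = 248.35
  [1→2.5]: (195.6+102.5)/2 × 1.5 = 223.575
  [2.5→3]: (102.5+82.6)/2 × 0.5 = 46.275
  [3→5]: (82.6+34.9)/2 × 2 = 117.5
  [5→5.25]: (34.9+31.3)/2 × 0.25 = 8.275
  Sum = 643.975 µg/L·hr
IV tail: 31.3/0.431 = 72.622; AUC_iv,0→∞ = 643.975 + 72.622 = 716.597 µg/L·hr
Trapezoidal AUC_0→4.5 (oral solution):
  [0→1]: (0.0+505.2)/2 × 1 = 252.6
  [1→2]: (505.2+435.6)/2 × 1 = 470.4
  [2→4]: (435.6+203.6)/2 × 2 = 639.2
  [4→4.5]: (203.6+164.9)/2 × 0.5 = 92.125
  Sum = 1454.325 µg/L·hr
oral solution tail: 164.9/0.431 = 382.599; AUC_ev,0→∞ = 1454.325 + 382.599 = 1836.924 µg/L·hr
F = (AUC_ev/D_ev)/(AUC_iv/D_iv) = (1836.924/200)/(716.597/50) = 9.18462/14.33194 = 0.6408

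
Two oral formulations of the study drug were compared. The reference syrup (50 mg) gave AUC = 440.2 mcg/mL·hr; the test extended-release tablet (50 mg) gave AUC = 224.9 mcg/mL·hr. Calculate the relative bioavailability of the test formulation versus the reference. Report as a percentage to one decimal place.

F_rel = 51.1%

F_rel = (AUC_test/D_test) / (AUC_ref/D_ref)
      = (224.9/50) / (440.2/50)
      = 4.498 / 8.804 = 0.5109 = 51.09%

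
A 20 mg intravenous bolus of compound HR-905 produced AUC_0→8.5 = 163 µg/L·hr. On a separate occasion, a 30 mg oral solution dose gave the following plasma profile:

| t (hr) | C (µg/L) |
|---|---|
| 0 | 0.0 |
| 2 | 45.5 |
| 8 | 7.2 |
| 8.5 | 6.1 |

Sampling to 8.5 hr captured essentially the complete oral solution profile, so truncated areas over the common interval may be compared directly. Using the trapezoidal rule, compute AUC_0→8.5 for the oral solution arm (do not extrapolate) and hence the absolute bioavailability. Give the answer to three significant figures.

F = 0.846

Trapezoidal AUC_0→8.5 (oral solution):
  [0→2]: (0.0+45.5)/2 × 2 = 45.5
  [2→8]: (45.5+7.2)/2 × 6 = 158.1
  [8→8.5]: (7.2+6.1)/2 × 0.5 = 3.325
  Sum = 206.925 µg/L·hr
F = (AUC_ev/D_ev)/(AUC_iv/D_iv) = (206.925/30)/(163/20) = 6.8975/8.15 = 0.8463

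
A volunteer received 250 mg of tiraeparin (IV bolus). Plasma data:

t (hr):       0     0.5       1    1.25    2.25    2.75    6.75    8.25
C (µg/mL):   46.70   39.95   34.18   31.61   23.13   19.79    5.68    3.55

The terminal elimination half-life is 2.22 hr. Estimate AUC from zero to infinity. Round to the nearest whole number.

Trapezoidal AUC_0→8.25:
  [0→0.5]: (46.70+39.95)/2 × 0.5 = 21.6625
  [0.5→1]: (39.95+34.18)/2 × 0.5 = 18.5325
  [1→1.25]: (34.18+31.61)/2 × 0.25 = 8.22375
  [1.25→2.25]: (31.61+23.13)/2 × 1 = 27.37
  [2.25→2.75]: (23.13+19.79)/2 × 0.5 = 10.73
  [2.75→6.75]: (19.79+5.68)/2 × 4 = 50.94
  [6.75→8.25]: (5.68+3.55)/2 × 1.5 = 6.9225
  Sum = 144.38125 µg/mL·hr
k_e = ln2 / t½ = 0.693147 / 2.22 = 0.3122 hr^-1
Extrapolated tail: C_last / k_e = 3.55 / 0.3122 = 11.371
AUC_0→∞ = 144.38125 + 11.371 = 155.75225 µg/mL·hr

AUC = 156 µg/mL·hr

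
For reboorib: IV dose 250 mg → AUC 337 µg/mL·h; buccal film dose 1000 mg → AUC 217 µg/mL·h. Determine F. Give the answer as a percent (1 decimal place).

F = (AUC_ev / D_ev) / (AUC_iv / D_iv)
  = (217/1000) / (337/250)
  = 0.217 / 1.348 = 0.1610
  = 16.10%

F = 16.1%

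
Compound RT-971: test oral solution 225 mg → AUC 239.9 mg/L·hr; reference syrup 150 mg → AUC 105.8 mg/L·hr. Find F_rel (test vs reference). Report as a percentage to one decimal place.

F_rel = 151.2%

F_rel = (AUC_test/D_test) / (AUC_ref/D_ref)
      = (239.9/225) / (105.8/150)
      = 1.06622 / 0.705333 = 1.5117 = 151.17%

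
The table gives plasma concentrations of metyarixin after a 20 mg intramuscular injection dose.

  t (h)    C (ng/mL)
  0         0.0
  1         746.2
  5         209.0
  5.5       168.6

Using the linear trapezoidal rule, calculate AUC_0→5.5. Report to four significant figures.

Trapezoidal AUC_0→5.5:
  [0→1]: (0.0+746.2)/2 × 1 = 373.1
  [1→5]: (746.2+209.0)/2 × 4 = 1910.4
  [5→5.5]: (209.0+168.6)/2 × 0.5 = 94.4
  Sum = 2377.9 ng/mL·h

AUC = 2378 ng/mL·h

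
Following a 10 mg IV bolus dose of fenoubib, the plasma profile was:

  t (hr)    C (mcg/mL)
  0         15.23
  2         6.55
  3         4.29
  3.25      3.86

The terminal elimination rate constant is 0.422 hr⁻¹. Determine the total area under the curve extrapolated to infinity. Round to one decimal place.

Trapezoidal AUC_0→3.25:
  [0→2]: (15.23+6.55)/2 × 2 = 21.78
  [2→3]: (6.55+4.29)/2 × 1 = 5.42
  [3→3.25]: (4.29+3.86)/2 × 0.25 = 1.01875
  Sum = 28.21875 mcg/mL·hr
Extrapolated tail: C_last / k_e = 3.86 / 0.422 = 9.147
AUC_0→∞ = 28.21875 + 9.147 = 37.36575 mcg/mL·hr

AUC = 37.4 mcg/mL·hr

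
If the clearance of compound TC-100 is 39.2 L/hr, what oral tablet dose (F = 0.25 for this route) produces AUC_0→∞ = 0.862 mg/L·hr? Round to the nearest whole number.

Dose = 135 mg

Dose = CL × AUC_0→∞ / F
     = 39.2 × 0.862 / 0.25 = 135.1616 mg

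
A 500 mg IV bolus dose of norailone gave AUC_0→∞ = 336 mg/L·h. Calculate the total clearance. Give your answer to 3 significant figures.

CL = 1.49 L/h

CL = Dose_iv / AUC_0→∞
   = 500 / 336 = 1.4881 L/h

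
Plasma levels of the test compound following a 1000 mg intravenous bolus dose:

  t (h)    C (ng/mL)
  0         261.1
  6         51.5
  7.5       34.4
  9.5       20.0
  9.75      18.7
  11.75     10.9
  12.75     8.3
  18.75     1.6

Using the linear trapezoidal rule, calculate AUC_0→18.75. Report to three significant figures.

AUC = 1130 ng/mL·h

Trapezoidal AUC_0→18.75:
  [0→6]: (261.1+51.5)/2 × 6 = 937.8
  [6→7.5]: (51.5+34.4)/2 × 1.5 = 64.425
  [7.5→9.5]: (34.4+20.0)/2 × 2 = 54.4
  [9.5→9.75]: (20.0+18.7)/2 × 0.25 = 4.8375
  [9.75→11.75]: (18.7+10.9)/2 × 2 = 29.6
  [11.75→12.75]: (10.9+8.3)/2 × 1 = 9.6
  [12.75→18.75]: (8.3+1.6)/2 × 6 = 29.7
  Sum = 1130.3625 ng/mL·h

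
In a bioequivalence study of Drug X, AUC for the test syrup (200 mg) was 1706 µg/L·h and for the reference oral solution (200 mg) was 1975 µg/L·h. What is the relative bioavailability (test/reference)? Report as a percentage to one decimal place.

F_rel = 86.4%

F_rel = (AUC_test/D_test) / (AUC_ref/D_ref)
      = (1706/200) / (1975/200)
      = 8.53 / 9.875 = 0.8638 = 86.38%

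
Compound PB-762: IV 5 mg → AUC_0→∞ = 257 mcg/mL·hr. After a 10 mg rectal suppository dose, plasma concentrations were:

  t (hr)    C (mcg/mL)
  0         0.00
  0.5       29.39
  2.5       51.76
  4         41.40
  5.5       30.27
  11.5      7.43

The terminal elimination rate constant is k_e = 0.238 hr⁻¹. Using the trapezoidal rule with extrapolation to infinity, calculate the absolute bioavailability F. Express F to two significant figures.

F = 0.69

Trapezoidal AUC_0→11.5 (rectal suppository):
  [0→0.5]: (0.00+29.39)/2 × 0.5 = 7.3475
  [0.5→2.5]: (29.39+51.76)/2 × 2 = 81.15
  [2.5→4]: (51.76+41.40)/2 × 1.5 = 69.87
  [4→5.5]: (41.40+30.27)/2 × 1.5 = 53.7525
  [5.5→11.5]: (30.27+7.43)/2 × 6 = 113.1
  Sum = 325.22 mcg/mL·hr
Tail: C_last/k_e = 7.43/0.238 = 31.218
AUC_0→∞ (rectal suppository) = 325.22 + 31.218 = 356.438 mcg/mL·hr
F = (AUC_ev/D_ev)/(AUC_iv/D_iv) = (356.438/10)/(257/5) = 35.6438/51.4 = 0.6935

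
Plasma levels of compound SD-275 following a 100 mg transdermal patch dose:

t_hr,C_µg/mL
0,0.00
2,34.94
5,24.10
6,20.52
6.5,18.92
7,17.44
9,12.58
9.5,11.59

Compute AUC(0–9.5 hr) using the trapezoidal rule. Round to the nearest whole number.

AUC = 201 µg/mL·hr

Trapezoidal AUC_0→9.5:
  [0→2]: (0.00+34.94)/2 × 2 = 34.94
  [2→5]: (34.94+24.10)/2 × 3 = 88.56
  [5→6]: (24.10+20.52)/2 × 1 = 22.31
  [6→6.5]: (20.52+18.92)/2 × 0.5 = 9.86
  [6.5→7]: (18.92+17.44)/2 × 0.5 = 9.09
  [7→9]: (17.44+12.58)/2 × 2 = 30.02
  [9→9.5]: (12.58+11.59)/2 × 0.5 = 6.0425
  Sum = 200.8225 µg/mL·hr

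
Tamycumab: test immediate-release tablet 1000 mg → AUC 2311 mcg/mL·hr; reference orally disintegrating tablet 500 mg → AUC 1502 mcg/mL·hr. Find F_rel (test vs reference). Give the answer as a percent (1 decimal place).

F_rel = (AUC_test/D_test) / (AUC_ref/D_ref)
      = (2311/1000) / (1502/500)
      = 2.311 / 3.004 = 0.7693 = 76.93%

F_rel = 76.9%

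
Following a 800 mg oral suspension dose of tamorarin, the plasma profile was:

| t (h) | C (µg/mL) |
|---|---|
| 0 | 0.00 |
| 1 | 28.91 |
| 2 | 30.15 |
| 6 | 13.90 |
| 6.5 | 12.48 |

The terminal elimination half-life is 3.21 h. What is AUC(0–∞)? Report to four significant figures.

AUC = 196.5 µg/mL·h

Trapezoidal AUC_0→6.5:
  [0→1]: (0.00+28.91)/2 × 1 = 14.455
  [1→2]: (28.91+30.15)/2 × 1 = 29.53
  [2→6]: (30.15+13.90)/2 × 4 = 88.1
  [6→6.5]: (13.90+12.48)/2 × 0.5 = 6.595
  Sum = 138.68 µg/mL·h
k_e = ln2 / t½ = 0.693147 / 3.21 = 0.2159 h^-1
Extrapolated tail: C_last / k_e = 12.48 / 0.2159 = 57.805
AUC_0→∞ = 138.68 + 57.805 = 196.485 µg/mL·h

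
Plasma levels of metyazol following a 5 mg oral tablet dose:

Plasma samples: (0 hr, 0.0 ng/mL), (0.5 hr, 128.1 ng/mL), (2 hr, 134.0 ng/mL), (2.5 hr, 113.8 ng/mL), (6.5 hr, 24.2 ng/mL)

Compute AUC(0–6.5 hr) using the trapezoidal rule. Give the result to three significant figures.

AUC = 567 ng/mL·hr

Trapezoidal AUC_0→6.5:
  [0→0.5]: (0.0+128.1)/2 × 0.5 = 32.025
  [0.5→2]: (128.1+134.0)/2 × 1.5 = 196.575
  [2→2.5]: (134.0+113.8)/2 × 0.5 = 61.95
  [2.5→6.5]: (113.8+24.2)/2 × 4 = 276.0
  Sum = 566.55 ng/mL·hr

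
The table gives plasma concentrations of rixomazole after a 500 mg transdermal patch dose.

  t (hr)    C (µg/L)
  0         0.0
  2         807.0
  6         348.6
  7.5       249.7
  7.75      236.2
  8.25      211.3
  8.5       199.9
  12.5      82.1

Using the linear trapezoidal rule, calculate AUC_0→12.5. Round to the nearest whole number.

AUC = 4355 µg/L·hr

Trapezoidal AUC_0→12.5:
  [0→2]: (0.0+807.0)/2 × 2 = 807.0
  [2→6]: (807.0+348.6)/2 × 4 = 2311.2
  [6→7.5]: (348.6+249.7)/2 × 1.5 = 448.725
  [7.5→7.75]: (249.7+236.2)/2 × 0.25 = 60.7375
  [7.75→8.25]: (236.2+211.3)/2 × 0.5 = 111.875
  [8.25→8.5]: (211.3+199.9)/2 × 0.25 = 51.4
  [8.5→12.5]: (199.9+82.1)/2 × 4 = 564.0
  Sum = 4354.9375 µg/L·hr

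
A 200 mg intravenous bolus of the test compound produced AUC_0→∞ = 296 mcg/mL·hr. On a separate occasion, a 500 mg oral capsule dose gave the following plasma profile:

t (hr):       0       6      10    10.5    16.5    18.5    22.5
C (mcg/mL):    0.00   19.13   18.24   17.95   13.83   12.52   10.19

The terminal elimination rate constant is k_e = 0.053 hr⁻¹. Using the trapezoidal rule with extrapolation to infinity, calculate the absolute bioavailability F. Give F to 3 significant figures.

F = 0.676

Trapezoidal AUC_0→22.5 (oral capsule):
  [0→6]: (0.00+19.13)/2 × 6 = 57.39
  [6→10]: (19.13+18.24)/2 × 4 = 74.74
  [10→10.5]: (18.24+17.95)/2 × 0.5 = 9.0475
  [10.5→16.5]: (17.95+13.83)/2 × 6 = 95.34
  [16.5→18.5]: (13.83+12.52)/2 × 2 = 26.35
  [18.5→22.5]: (12.52+10.19)/2 × 4 = 45.42
  Sum = 308.2875 mcg/mL·hr
Tail: C_last/k_e = 10.19/0.053 = 192.264
AUC_0→∞ (oral capsule) = 308.2875 + 192.264 = 500.5515 mcg/mL·hr
F = (AUC_ev/D_ev)/(AUC_iv/D_iv) = (500.5515/500)/(296/200) = 1.001103/1.48 = 0.6764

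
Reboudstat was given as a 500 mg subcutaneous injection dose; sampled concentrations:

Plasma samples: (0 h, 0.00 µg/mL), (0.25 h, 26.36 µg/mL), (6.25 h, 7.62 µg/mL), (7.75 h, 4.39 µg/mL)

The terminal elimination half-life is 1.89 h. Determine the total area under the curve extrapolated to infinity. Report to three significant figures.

AUC = 126 µg/mL·h

Trapezoidal AUC_0→7.75:
  [0→0.25]: (0.00+26.36)/2 × 0.25 = 3.295
  [0.25→6.25]: (26.36+7.62)/2 × 6 = 101.94
  [6.25→7.75]: (7.62+4.39)/2 × 1.5 = 9.0075
  Sum = 114.2425 µg/mL·h
k_e = ln2 / t½ = 0.693147 / 1.89 = 0.3667 h^-1
Extrapolated tail: C_last / k_e = 4.39 / 0.3667 = 11.972
AUC_0→∞ = 114.2425 + 11.972 = 126.2145 µg/mL·h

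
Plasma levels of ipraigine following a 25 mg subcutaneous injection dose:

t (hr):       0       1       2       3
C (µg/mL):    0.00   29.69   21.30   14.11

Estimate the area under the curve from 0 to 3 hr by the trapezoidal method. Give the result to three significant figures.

Trapezoidal AUC_0→3:
  [0→1]: (0.00+29.69)/2 × 1 = 14.845
  [1→2]: (29.69+21.30)/2 × 1 = 25.495
  [2→3]: (21.30+14.11)/2 × 1 = 17.705
  Sum = 58.045 µg/mL·hr

AUC = 58.0 µg/mL·hr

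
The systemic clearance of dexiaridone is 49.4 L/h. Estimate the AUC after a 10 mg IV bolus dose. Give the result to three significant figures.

AUC = 0.202 mg/L·h

AUC_0→∞ = Dose_iv / CL
        = 10 / 49.4 = 0.202429 mg/L·h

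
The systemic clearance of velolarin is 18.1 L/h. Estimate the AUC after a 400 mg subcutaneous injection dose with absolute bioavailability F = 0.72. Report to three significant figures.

AUC = 15.9 mg/L·h

AUC_0→∞ = F × Dose / CL
        = 0.72 × 400 / 18.1 = 15.9116 mg/L·h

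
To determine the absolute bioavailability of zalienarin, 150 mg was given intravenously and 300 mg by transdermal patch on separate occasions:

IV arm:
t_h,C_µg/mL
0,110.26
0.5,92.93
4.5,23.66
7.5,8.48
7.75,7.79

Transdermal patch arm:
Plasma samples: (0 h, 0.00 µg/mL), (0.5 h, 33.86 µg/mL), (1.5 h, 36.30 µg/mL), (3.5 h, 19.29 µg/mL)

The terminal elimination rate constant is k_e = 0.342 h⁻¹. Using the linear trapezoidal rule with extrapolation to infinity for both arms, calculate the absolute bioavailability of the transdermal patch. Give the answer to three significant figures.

Trapezoidal AUC_0→7.75 (IV):
  [0→0.5]: (110.26+92.93)/2 × 0.5 = 50.7975
  [0.5→4.5]: (92.93+23.66)/2 × 4 = 233.18
  [4.5→7.5]: (23.66+8.48)/2 × 3 = 48.21
  [7.5→7.75]: (8.48+7.79)/2 × 0.25 = 2.03375
  Sum = 334.22125 µg/mL·h
IV tail: 7.79/0.342 = 22.778; AUC_iv,0→∞ = 334.22125 + 22.778 = 356.99925 µg/mL·h
Trapezoidal AUC_0→3.5 (transdermal patch):
  [0→0.5]: (0.00+33.86)/2 × 0.5 = 8.465
  [0.5→1.5]: (33.86+36.30)/2 × 1 = 35.08
  [1.5→3.5]: (36.30+19.29)/2 × 2 = 55.59
  Sum = 99.135 µg/mL·h
transdermal patch tail: 19.29/0.342 = 56.404; AUC_ev,0→∞ = 99.135 + 56.404 = 155.539 µg/mL·h
F = (AUC_ev/D_ev)/(AUC_iv/D_iv) = (155.539/300)/(356.99925/150) = 0.518463/2.379995 = 0.2178

F = 0.218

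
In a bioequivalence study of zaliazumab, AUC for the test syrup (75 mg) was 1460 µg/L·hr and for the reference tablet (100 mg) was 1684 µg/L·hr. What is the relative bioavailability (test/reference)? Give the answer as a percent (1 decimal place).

F_rel = (AUC_test/D_test) / (AUC_ref/D_ref)
      = (1460/75) / (1684/100)
      = 19.4667 / 16.84 = 1.1560 = 115.60%

F_rel = 115.6%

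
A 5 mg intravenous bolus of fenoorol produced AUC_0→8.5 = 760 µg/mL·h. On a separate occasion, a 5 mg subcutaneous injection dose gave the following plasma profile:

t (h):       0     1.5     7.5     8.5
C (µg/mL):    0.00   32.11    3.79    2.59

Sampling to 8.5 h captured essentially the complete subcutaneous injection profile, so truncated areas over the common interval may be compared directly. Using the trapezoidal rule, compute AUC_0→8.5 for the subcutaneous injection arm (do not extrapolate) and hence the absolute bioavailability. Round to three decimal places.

Trapezoidal AUC_0→8.5 (subcutaneous injection):
  [0→1.5]: (0.00+32.11)/2 × 1.5 = 24.0825
  [1.5→7.5]: (32.11+3.79)/2 × 6 = 107.7
  [7.5→8.5]: (3.79+2.59)/2 × 1 = 3.19
  Sum = 134.9725 µg/mL·h
F = (AUC_ev/D_ev)/(AUC_iv/D_iv) = (134.9725/5)/(760/5) = 26.9945/152 = 0.1776

F = 0.178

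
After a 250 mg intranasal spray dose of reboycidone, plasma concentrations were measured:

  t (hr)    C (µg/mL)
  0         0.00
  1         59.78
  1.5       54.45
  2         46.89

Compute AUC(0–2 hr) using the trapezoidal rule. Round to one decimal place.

AUC = 83.8 µg/mL·hr

Trapezoidal AUC_0→2:
  [0→1]: (0.00+59.78)/2 × 1 = 29.89
  [1→1.5]: (59.78+54.45)/2 × 0.5 = 28.5575
  [1.5→2]: (54.45+46.89)/2 × 0.5 = 25.335
  Sum = 83.7825 µg/mL·hr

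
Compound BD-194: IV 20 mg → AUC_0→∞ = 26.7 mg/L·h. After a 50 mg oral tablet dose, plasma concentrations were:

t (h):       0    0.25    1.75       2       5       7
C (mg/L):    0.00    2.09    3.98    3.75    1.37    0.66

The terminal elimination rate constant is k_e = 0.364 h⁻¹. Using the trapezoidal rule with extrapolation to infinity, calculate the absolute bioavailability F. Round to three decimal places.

F = 0.259

Trapezoidal AUC_0→7 (oral tablet):
  [0→0.25]: (0.00+2.09)/2 × 0.25 = 0.26125
  [0.25→1.75]: (2.09+3.98)/2 × 1.5 = 4.5525
  [1.75→2]: (3.98+3.75)/2 × 0.25 = 0.96625
  [2→5]: (3.75+1.37)/2 × 3 = 7.68
  [5→7]: (1.37+0.66)/2 × 2 = 2.03
  Sum = 15.49 mg/L·h
Tail: C_last/k_e = 0.66/0.364 = 1.813
AUC_0→∞ (oral tablet) = 15.49 + 1.813 = 17.303 mg/L·h
F = (AUC_ev/D_ev)/(AUC_iv/D_iv) = (17.303/50)/(26.7/20) = 0.34606/1.335 = 0.2592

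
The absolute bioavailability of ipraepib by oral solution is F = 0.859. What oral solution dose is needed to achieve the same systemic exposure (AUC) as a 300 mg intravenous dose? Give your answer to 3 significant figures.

D_oral = 349 mg

For equal systemic exposure: F × D_ev = D_iv
D_ev = D_iv / F = 300 / 0.859 = 349.243 mg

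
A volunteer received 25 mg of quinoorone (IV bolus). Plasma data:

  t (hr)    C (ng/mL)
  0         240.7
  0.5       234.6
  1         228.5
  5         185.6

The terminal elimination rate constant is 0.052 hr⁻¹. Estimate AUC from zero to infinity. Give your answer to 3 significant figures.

AUC = 4630 ng/mL·hr

Trapezoidal AUC_0→5:
  [0→0.5]: (240.7+234.6)/2 × 0.5 = 118.825
  [0.5→1]: (234.6+228.5)/2 × 0.5 = 115.775
  [1→5]: (228.5+185.6)/2 × 4 = 828.2
  Sum = 1062.8 ng/mL·hr
Extrapolated tail: C_last / k_e = 185.6 / 0.052 = 3569.231
AUC_0→∞ = 1062.8 + 3569.231 = 4632.031 ng/mL·hr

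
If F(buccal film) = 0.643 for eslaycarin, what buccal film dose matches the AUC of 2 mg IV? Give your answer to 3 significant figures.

D_buccal = 3.11 mg

For equal systemic exposure: F × D_ev = D_iv
D_ev = D_iv / F = 2 / 0.643 = 3.11042 mg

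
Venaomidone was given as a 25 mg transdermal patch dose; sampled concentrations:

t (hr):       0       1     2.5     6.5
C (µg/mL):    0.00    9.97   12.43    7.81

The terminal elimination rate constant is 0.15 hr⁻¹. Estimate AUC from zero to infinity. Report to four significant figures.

AUC = 114.3 µg/mL·hr

Trapezoidal AUC_0→6.5:
  [0→1]: (0.00+9.97)/2 × 1 = 4.985
  [1→2.5]: (9.97+12.43)/2 × 1.5 = 16.8
  [2.5→6.5]: (12.43+7.81)/2 × 4 = 40.48
  Sum = 62.265 µg/mL·hr
Extrapolated tail: C_last / k_e = 7.81 / 0.15 = 52.067
AUC_0→∞ = 62.265 + 52.067 = 114.332 µg/mL·hr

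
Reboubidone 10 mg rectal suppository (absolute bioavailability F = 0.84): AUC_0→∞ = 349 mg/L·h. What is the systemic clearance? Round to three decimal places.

CL = F × Dose / AUC_0→∞
   = 0.84 × 10 / 349 = 0.0240688 L/h

CL = 0.024 L/h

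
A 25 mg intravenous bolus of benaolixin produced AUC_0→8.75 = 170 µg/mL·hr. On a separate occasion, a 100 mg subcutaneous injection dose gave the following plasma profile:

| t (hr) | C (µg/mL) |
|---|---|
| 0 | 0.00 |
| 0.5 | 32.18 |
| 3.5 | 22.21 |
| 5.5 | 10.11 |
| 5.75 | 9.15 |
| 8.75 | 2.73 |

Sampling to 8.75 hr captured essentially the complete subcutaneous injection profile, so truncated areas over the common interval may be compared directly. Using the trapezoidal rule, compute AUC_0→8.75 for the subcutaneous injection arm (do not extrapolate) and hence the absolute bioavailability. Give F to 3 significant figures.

Trapezoidal AUC_0→8.75 (subcutaneous injection):
  [0→0.5]: (0.00+32.18)/2 × 0.5 = 8.045
  [0.5→3.5]: (32.18+22.21)/2 × 3 = 81.585
  [3.5→5.5]: (22.21+10.11)/2 × 2 = 32.32
  [5.5→5.75]: (10.11+9.15)/2 × 0.25 = 2.4075
  [5.75→8.75]: (9.15+2.73)/2 × 3 = 17.82
  Sum = 142.1775 µg/mL·hr
F = (AUC_ev/D_ev)/(AUC_iv/D_iv) = (142.1775/100)/(170/25) = 1.421775/6.8 = 0.2091

F = 0.209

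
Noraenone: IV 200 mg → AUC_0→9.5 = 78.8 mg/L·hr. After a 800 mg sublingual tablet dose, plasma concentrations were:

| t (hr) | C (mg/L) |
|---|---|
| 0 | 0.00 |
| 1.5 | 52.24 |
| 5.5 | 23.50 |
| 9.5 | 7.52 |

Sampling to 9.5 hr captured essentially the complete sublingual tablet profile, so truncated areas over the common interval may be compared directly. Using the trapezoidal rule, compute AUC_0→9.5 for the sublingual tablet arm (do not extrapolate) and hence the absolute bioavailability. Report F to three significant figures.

F = 0.802

Trapezoidal AUC_0→9.5 (sublingual tablet):
  [0→1.5]: (0.00+52.24)/2 × 1.5 = 39.18
  [1.5→5.5]: (52.24+23.50)/2 × 4 = 151.48
  [5.5→9.5]: (23.50+7.52)/2 × 4 = 62.04
  Sum = 252.7 mg/L·hr
F = (AUC_ev/D_ev)/(AUC_iv/D_iv) = (252.7/800)/(78.8/200) = 0.315875/0.394 = 0.8017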